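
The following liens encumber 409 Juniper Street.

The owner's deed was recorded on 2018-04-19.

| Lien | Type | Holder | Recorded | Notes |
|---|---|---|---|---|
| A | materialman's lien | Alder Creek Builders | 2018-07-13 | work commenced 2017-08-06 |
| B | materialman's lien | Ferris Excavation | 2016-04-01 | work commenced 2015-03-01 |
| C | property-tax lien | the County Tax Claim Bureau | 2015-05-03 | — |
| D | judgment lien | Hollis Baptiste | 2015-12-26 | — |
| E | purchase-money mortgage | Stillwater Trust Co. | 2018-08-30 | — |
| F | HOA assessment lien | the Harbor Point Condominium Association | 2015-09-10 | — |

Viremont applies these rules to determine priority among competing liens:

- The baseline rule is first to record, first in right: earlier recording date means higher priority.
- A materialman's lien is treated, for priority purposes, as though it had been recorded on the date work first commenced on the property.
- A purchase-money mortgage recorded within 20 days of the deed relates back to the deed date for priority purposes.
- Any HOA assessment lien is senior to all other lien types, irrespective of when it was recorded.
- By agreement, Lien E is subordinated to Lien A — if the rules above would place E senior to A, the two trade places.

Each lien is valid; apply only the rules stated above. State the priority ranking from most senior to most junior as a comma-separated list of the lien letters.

Adjusting effective dates: A relates back to 2017-08-06 (work commenced); B's effective date is 2015-03-01, when work began; E was recorded 133 days after the deed — beyond 20 days — so no relation-back applies.
F is an HOA assessment lien, so it outranks all other liens regardless of date.
The other liens, earliest effective date first: B (2015-03-01), C (2015-05-03), D (2015-12-26), A (2017-08-06), E (2018-08-30).
E is already junior to A, so the subordination agreement changes nothing.

F, B, C, D, A, E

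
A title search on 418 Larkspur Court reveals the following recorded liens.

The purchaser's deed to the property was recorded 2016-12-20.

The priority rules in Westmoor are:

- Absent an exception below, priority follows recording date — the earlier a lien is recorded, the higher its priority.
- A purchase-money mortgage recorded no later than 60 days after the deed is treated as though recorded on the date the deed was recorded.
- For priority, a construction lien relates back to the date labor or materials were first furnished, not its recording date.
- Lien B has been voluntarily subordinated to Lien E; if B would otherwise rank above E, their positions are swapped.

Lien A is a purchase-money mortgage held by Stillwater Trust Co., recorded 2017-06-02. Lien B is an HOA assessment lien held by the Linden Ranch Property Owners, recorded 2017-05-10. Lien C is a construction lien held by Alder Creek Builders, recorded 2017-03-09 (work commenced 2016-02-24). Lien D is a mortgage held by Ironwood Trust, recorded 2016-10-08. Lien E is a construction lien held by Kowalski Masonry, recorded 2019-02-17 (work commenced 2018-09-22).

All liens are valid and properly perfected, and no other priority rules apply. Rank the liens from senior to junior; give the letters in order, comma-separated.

C, D, E, A, B

Effective dates: A was recorded 164 days after the deed, outside the 60-day window, so it keeps its recording date; C is treated as recorded 2016-02-24, the work-commencement date; E is treated as recorded 2018-09-22, the work-commencement date.
By effective date: C (2016-02-24), D (2016-10-08), B (2017-05-10), A (2017-06-02), E (2018-09-22).
The subordination applies — B was senior to E — so B and E swap.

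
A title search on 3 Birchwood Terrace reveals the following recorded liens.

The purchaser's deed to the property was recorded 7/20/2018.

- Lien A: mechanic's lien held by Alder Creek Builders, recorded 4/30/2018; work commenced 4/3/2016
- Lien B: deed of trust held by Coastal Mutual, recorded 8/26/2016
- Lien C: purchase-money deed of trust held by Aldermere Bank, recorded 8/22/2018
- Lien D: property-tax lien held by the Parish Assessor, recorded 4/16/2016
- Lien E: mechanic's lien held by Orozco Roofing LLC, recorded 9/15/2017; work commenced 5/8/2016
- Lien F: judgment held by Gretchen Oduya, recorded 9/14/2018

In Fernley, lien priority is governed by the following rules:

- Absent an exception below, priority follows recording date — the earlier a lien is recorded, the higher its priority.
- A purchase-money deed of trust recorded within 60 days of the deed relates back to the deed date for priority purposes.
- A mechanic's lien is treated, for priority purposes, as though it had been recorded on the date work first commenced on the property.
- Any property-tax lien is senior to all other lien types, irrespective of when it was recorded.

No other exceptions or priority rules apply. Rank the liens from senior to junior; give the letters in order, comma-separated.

D, A, E, B, C, F

First, effective dates: A is treated as recorded 4/3/2016, the work-commencement date; C was recorded within the 60-day window, so its effective date is the deed date 7/20/2018; E's effective date is 5/8/2016, when work began.
As a property-tax lien, D is senior to every other lien.
The other liens, earliest effective date first: A (4/3/2016), E (5/8/2016), B (8/26/2016), C (7/20/2018), F (9/14/2018).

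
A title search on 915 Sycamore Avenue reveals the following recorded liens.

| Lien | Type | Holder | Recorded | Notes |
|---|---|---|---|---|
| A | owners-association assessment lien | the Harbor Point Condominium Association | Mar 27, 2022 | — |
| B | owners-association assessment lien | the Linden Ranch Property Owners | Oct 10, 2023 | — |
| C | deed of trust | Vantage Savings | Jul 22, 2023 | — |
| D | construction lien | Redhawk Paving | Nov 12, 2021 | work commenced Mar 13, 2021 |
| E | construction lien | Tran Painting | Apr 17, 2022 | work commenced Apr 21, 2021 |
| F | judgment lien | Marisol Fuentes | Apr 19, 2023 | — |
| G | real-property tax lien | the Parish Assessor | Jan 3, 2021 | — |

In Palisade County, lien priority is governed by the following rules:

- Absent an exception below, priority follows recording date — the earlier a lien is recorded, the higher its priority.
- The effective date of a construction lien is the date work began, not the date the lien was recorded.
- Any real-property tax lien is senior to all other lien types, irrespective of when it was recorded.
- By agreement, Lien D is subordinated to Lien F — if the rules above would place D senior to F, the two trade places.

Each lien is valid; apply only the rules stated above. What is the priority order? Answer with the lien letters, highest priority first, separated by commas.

First, effective dates: D is treated as recorded Mar 13, 2021, the work-commencement date; E relates back to Apr 21, 2021 (work commenced).
As a real-property tax lien, G is senior to every other lien.
Ordering the rest by effective date: D (Mar 13, 2021), E (Apr 21, 2021), A (Mar 27, 2022), F (Apr 19, 2023), C (Jul 22, 2023), B (Oct 10, 2023).
The subordination applies — D was senior to F — so D and F swap.

G, F, E, A, D, C, B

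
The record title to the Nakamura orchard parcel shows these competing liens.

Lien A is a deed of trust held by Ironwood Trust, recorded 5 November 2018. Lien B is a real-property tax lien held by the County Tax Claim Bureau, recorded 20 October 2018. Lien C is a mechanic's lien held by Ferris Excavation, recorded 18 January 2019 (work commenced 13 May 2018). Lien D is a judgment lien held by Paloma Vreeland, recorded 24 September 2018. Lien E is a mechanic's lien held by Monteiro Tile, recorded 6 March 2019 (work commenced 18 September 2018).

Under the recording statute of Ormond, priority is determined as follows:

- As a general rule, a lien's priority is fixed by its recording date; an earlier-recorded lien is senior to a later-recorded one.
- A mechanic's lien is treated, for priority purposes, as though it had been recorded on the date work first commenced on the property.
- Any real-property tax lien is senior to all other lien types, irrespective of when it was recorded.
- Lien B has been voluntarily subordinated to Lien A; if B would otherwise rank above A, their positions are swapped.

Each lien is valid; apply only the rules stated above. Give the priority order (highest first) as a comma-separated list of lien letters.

A, C, E, D, B

Effective dates after the stated exceptions: C's effective date is 13 May 2018, when work began; E's effective date is 18 September 2018, when work began.
B is a real-property tax lien and takes priority over every other lien.
Ordering the rest by effective date: C (13 May 2018), E (18 September 2018), D (24 September 2018), A (5 November 2018).
B is senior to A before the subordination, so the two trade places.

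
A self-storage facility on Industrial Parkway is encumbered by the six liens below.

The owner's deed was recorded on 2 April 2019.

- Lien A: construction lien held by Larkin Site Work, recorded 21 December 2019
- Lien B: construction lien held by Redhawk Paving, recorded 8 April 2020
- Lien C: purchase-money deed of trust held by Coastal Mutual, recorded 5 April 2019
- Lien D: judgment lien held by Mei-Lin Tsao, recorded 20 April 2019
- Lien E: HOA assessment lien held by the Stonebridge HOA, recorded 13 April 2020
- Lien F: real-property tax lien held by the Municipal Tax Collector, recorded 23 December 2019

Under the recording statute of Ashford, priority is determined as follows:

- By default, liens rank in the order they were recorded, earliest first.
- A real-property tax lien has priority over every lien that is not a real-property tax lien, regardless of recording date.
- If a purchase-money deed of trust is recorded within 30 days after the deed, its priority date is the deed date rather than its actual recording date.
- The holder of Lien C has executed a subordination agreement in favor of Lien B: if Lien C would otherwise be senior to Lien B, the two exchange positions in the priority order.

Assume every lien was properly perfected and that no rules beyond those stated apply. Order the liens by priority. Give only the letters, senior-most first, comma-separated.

Effective dates after the stated exceptions: C's effective date is the deed date, 2 April 2019.
F is a real-property tax lien and takes priority over every other lien.
Among the remaining liens, by effective date: C (2 April 2019), D (20 April 2019), A (21 December 2019), B (8 April 2020), E (13 April 2020).
C is senior to B before the subordination, so the two trade places.

F, B, D, A, C, E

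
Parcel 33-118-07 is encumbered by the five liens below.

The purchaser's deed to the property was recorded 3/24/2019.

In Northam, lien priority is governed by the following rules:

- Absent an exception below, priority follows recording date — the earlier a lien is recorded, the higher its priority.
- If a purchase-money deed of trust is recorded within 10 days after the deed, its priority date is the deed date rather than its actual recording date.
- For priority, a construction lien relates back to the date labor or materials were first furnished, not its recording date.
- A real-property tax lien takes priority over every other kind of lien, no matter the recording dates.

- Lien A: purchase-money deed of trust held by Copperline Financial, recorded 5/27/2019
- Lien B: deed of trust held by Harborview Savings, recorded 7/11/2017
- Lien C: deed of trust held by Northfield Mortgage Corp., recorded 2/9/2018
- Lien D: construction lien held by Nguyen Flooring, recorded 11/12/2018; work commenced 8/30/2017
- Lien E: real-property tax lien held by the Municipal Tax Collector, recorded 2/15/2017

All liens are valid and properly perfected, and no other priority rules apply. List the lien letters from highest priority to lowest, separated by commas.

Effective dates after the stated exceptions: A was recorded 64 days after the deed, outside the 10-day window, so it keeps its recording date; D is treated as recorded 8/30/2017, the work-commencement date.
E, as a real-property tax lien, has superpriority and ranks first.
Among the remaining liens, by effective date: B (7/11/2017), D (8/30/2017), C (2/9/2018), A (5/27/2019).

E, B, D, C, A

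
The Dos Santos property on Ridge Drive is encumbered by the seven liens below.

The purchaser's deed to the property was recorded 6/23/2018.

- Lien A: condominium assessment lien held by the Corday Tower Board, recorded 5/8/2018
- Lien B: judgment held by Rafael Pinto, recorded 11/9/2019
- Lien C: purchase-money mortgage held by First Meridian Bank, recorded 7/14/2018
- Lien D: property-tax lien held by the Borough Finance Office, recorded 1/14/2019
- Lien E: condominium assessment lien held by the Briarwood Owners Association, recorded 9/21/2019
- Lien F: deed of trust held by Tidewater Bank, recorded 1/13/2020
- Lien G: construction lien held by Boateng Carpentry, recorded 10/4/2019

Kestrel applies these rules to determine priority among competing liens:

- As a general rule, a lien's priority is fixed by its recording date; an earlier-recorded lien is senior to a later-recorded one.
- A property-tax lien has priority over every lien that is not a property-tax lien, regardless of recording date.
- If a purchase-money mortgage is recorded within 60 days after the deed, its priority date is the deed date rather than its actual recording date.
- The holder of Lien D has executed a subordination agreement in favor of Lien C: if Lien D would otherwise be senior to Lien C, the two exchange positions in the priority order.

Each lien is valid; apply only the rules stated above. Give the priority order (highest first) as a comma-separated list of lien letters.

Effective dates: C was recorded within the 60-day window, so its effective date is the deed date 6/23/2018.
D is a property-tax lien and takes priority over every other lien.
Remaining liens by effective date: A (5/8/2018), C (6/23/2018), E (9/21/2019), G (10/4/2019), B (11/9/2019), F (1/13/2020).
The subordination applies — D was senior to C — so D and C swap.

C, A, D, E, G, B, F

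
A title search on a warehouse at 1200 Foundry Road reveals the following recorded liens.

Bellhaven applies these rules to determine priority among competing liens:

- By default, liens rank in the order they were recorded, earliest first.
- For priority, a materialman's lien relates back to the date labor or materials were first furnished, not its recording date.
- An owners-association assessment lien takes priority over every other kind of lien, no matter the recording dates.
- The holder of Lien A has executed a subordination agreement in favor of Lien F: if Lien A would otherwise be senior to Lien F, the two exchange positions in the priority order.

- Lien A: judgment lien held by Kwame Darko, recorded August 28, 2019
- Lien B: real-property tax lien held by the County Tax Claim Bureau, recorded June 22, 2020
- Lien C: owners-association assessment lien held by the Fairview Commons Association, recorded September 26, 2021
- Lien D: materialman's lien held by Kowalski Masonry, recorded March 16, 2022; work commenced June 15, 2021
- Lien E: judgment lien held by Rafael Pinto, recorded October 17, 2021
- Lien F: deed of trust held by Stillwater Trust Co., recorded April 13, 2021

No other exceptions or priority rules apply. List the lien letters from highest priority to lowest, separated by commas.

C, F, B, A, D, E

Effective dates: D's effective date is June 15, 2021, when work began.
C is an owners-association assessment lien, so it outranks all other liens regardless of date.
The other liens, earliest effective date first: A (August 28, 2019), B (June 22, 2020), F (April 13, 2021), D (June 15, 2021), E (October 17, 2021).
A would otherwise be senior to F, so under the subordination agreement A and F exchange positions.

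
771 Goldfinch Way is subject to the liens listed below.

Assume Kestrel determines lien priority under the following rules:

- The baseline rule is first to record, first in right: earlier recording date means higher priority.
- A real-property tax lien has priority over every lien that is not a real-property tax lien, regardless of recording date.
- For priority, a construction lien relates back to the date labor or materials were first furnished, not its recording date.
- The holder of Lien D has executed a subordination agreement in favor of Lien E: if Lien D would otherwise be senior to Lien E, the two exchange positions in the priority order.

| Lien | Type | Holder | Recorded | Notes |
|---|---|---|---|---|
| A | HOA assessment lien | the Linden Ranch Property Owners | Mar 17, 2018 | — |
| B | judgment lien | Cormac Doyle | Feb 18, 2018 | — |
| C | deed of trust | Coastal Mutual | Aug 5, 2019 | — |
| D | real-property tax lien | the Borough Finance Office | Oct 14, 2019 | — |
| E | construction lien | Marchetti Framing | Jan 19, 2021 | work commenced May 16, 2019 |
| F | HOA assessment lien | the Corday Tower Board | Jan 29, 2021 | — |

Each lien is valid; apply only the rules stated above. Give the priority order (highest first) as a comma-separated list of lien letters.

Effective dates after the stated exceptions: E is treated as recorded May 16, 2019, the work-commencement date.
D, as a real-property tax lien, has superpriority and ranks first.
Remaining liens by effective date: B (Feb 18, 2018), A (Mar 17, 2018), E (May 16, 2019), C (Aug 5, 2019), F (Jan 29, 2021).
Because D would otherwise rank above E, the subordination swaps them.

E, B, A, D, C, F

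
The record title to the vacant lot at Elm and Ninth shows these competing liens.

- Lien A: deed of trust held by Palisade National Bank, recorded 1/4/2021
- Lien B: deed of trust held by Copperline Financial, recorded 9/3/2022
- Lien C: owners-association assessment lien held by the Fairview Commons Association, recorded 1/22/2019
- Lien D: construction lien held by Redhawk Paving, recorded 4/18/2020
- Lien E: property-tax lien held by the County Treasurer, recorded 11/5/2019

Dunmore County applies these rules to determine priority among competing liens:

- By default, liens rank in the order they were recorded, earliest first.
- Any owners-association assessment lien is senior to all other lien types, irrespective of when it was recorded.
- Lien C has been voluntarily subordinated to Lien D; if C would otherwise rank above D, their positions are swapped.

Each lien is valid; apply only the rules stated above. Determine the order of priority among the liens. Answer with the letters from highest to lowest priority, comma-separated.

C, as an owners-association assessment lien, has superpriority and ranks first.
Remaining liens by effective date: E (11/5/2019), D (4/18/2020), A (1/4/2021), B (9/3/2022).
C would otherwise be senior to D, so under the subordination agreement C and D exchange positions.

D, E, C, A, B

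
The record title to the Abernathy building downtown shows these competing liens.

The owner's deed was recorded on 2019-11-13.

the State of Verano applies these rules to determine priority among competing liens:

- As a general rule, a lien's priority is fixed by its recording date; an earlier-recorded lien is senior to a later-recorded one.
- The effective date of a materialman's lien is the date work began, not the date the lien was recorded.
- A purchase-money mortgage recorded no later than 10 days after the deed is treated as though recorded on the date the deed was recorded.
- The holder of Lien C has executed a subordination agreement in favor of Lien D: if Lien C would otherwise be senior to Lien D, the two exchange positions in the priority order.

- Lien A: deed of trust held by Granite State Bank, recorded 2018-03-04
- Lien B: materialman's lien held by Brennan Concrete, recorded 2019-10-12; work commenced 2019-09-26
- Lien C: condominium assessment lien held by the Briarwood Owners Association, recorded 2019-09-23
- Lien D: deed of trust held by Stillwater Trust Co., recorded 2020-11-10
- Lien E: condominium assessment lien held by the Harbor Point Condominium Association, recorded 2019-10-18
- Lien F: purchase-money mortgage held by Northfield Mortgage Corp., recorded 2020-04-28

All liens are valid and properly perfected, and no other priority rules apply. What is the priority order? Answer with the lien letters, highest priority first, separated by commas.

A, D, B, E, F, C

Effective dates after the stated exceptions: B relates back to 2019-09-26 (work commenced); F missed the 10-day window (167 days after the deed), so its recording date stands.
By effective date, earliest first: A (2018-03-04), C (2019-09-23), B (2019-09-26), E (2019-10-18), F (2020-04-28), D (2020-11-10).
The subordination applies — C was senior to D — so C and D swap.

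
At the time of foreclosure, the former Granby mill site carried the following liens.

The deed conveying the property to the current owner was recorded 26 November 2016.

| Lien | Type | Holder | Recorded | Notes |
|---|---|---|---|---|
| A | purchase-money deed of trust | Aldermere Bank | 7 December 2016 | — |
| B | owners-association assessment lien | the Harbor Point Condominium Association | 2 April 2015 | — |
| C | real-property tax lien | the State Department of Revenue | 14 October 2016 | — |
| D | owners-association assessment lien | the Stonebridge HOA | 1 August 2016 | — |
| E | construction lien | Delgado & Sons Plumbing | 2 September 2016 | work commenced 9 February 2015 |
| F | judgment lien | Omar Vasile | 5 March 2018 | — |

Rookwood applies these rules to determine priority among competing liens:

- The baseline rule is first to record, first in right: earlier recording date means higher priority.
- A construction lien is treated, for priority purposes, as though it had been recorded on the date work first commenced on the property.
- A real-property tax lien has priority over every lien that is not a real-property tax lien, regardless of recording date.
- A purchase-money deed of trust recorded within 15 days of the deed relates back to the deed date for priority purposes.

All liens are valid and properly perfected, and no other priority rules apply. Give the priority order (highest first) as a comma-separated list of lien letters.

Adjusting effective dates: A relates back to the deed date 26 November 2016; E relates back to 9 February 2015 (work commenced).
C, as a real-property tax lien, has superpriority and ranks first.
Remaining liens by effective date: E (9 February 2015), B (2 April 2015), D (1 August 2016), A (26 November 2016), F (5 March 2018).

C, E, B, D, A, F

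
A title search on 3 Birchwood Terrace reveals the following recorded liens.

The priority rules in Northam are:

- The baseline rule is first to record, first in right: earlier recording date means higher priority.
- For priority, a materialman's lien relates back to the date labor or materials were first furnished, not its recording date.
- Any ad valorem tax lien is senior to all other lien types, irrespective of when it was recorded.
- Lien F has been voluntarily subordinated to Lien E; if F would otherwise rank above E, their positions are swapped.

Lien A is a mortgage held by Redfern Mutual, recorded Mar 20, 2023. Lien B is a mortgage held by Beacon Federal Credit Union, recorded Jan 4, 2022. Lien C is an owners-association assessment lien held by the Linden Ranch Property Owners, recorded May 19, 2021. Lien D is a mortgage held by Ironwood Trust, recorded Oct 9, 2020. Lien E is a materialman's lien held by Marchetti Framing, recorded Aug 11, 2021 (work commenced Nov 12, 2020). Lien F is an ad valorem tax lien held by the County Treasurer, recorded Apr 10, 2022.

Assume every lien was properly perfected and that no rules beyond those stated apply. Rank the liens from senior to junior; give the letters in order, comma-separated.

E, D, F, C, B, A

First, effective dates: E relates back to Nov 12, 2020 (work commenced).
As an ad valorem tax lien, F is senior to every other lien.
The other liens, earliest effective date first: D (Oct 9, 2020), E (Nov 12, 2020), C (May 19, 2021), B (Jan 4, 2022), A (Mar 20, 2023).
F is senior to E before the subordination, so the two trade places.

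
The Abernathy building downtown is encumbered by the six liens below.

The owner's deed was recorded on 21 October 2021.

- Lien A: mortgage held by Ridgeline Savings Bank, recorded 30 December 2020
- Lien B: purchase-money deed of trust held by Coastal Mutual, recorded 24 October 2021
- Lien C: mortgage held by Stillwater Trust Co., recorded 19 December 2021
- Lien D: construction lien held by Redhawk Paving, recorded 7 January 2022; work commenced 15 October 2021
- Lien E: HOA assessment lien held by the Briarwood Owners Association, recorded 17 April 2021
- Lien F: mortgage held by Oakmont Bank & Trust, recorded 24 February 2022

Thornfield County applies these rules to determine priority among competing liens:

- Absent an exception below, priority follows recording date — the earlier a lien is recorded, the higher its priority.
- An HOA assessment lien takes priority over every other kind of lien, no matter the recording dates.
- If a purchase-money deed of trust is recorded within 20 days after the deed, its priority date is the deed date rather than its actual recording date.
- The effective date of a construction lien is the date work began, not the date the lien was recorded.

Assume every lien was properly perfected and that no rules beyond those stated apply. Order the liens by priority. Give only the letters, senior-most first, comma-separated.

First, effective dates: B was recorded within the 20-day window, so its effective date is the deed date 21 October 2021; D's effective date is 15 October 2021, when work began.
E, as an HOA assessment lien, has superpriority and ranks first.
Among the remaining liens, by effective date: A (30 December 2020), D (15 October 2021), B (21 October 2021), C (19 December 2021), F (24 February 2022).

E, A, D, B, C, F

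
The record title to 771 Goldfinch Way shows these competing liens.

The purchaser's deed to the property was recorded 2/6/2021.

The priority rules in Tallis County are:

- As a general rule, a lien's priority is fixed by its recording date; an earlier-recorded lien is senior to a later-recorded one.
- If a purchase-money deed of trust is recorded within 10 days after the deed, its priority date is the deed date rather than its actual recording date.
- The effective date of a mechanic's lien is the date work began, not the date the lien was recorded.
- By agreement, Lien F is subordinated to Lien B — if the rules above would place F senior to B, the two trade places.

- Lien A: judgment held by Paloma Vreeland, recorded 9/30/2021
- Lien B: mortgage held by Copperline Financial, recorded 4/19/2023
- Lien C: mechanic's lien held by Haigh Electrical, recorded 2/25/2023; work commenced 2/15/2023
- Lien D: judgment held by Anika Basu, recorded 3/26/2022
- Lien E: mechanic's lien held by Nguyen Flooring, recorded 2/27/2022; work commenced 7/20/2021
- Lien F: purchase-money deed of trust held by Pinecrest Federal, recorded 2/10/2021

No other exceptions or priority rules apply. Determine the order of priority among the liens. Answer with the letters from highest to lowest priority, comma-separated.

B, E, A, D, C, F

Adjusting effective dates: C's effective date is 2/15/2023, when work began; E is treated as recorded 7/20/2021, the work-commencement date; F relates back to the deed date 2/6/2021.
Ordering by effective date: F (2/6/2021), E (7/20/2021), A (9/30/2021), D (3/26/2022), C (2/15/2023), B (4/19/2023).
F would otherwise be senior to B, so under the subordination agreement F and B exchange positions.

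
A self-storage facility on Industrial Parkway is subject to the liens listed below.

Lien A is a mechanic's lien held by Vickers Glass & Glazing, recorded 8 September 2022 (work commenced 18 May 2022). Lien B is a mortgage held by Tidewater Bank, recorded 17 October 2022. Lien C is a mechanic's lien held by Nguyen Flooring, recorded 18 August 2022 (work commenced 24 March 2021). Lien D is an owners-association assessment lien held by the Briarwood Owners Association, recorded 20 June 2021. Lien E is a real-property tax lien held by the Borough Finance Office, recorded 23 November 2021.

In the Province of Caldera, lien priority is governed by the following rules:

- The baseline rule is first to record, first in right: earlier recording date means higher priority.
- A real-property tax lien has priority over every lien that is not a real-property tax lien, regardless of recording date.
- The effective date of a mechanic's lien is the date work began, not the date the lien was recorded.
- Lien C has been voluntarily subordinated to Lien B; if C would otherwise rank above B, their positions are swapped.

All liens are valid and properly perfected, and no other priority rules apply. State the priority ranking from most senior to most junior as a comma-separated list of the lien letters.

Adjusting effective dates: A relates back to 18 May 2022 (work commenced); C's effective date is 24 March 2021, when work began.
E is a real-property tax lien and takes priority over every other lien.
Remaining liens by effective date: C (24 March 2021), D (20 June 2021), A (18 May 2022), B (17 October 2022).
The subordination applies — C was senior to B — so C and B swap.

E, B, D, A, C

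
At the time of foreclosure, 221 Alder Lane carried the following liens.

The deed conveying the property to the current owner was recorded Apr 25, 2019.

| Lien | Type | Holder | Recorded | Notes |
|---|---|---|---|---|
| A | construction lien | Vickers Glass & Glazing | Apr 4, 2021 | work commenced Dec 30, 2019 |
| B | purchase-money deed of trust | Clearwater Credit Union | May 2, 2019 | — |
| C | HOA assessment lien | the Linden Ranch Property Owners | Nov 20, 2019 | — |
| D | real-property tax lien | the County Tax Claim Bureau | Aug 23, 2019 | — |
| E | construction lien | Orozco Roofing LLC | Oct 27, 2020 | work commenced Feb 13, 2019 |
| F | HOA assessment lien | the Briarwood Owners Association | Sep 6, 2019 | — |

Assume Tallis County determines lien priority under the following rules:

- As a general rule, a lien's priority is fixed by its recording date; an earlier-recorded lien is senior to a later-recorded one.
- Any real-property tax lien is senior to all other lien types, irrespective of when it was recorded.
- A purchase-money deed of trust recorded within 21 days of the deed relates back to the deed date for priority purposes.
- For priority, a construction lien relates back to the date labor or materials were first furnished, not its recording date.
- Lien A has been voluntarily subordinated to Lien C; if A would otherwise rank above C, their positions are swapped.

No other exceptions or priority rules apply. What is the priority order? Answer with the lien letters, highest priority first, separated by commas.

Adjusting effective dates: A's effective date is Dec 30, 2019, when work began; B relates back to the deed date Apr 25, 2019; E's effective date is Feb 13, 2019, when work began.
D is a real-property tax lien, so it outranks all other liens regardless of date.
Ordering the rest by effective date: E (Feb 13, 2019), B (Apr 25, 2019), F (Sep 6, 2019), C (Nov 20, 2019), A (Dec 30, 2019).
A is already junior to C, so the subordination agreement changes nothing.

D, E, B, F, C, A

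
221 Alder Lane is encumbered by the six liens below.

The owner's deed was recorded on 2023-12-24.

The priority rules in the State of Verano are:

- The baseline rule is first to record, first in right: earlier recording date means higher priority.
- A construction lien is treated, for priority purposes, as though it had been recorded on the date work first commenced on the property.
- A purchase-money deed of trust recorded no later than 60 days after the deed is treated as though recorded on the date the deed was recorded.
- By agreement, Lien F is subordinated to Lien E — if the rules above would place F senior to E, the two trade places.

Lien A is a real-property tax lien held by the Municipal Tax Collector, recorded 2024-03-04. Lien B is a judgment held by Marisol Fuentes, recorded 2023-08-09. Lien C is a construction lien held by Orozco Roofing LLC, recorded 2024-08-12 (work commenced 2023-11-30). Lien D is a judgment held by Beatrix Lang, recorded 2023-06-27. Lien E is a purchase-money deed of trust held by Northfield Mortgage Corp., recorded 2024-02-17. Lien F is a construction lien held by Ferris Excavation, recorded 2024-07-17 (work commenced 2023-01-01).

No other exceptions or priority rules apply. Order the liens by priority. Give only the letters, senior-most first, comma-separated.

Effective dates: C's effective date is 2023-11-30, when work began; E was recorded within the 60-day window, so its effective date is the deed date 2023-12-24; F's effective date is 2023-01-01, when work began.
By effective date, earliest first: F (2023-01-01), D (2023-06-27), B (2023-08-09), C (2023-11-30), E (2023-12-24), A (2024-03-04).
F would otherwise be senior to E, so under the subordination agreement F and E exchange positions.

E, D, B, C, F, A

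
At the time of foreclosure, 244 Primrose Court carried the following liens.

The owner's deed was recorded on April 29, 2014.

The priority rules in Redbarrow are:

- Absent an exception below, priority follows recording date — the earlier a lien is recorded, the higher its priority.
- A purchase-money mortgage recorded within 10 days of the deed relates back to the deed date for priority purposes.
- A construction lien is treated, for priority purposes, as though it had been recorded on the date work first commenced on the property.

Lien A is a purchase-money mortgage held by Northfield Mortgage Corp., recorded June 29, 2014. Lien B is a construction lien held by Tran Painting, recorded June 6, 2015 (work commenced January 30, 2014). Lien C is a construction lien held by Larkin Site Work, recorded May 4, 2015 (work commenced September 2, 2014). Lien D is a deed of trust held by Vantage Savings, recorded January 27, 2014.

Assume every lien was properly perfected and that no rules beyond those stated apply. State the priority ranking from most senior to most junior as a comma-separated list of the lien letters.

Effective dates after the stated exceptions: A was recorded 61 days after the deed, outside the 10-day window, so it keeps its recording date; B is treated as recorded January 30, 2014, the work-commencement date; C relates back to September 2, 2014 (work commenced).
Sorted by effective date: D (January 27, 2014), B (January 30, 2014), A (June 29, 2014), C (September 2, 2014).

D, B, A, C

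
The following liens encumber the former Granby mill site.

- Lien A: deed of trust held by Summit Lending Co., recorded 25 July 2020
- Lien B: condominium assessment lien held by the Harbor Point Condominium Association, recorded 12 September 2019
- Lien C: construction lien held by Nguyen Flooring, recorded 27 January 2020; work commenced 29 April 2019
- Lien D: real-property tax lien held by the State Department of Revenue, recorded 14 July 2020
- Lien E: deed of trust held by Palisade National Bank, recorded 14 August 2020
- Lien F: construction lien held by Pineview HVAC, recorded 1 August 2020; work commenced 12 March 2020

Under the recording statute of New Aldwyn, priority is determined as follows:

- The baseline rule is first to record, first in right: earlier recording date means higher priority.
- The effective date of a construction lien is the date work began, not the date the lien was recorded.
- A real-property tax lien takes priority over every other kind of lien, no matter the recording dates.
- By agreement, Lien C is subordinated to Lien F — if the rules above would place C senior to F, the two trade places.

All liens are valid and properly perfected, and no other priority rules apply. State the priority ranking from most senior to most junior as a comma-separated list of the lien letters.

First, effective dates: C's effective date is 29 April 2019, when work began; F's effective date is 12 March 2020, when work began.
As a real-property tax lien, D is senior to every other lien.
Among the remaining liens, by effective date: C (29 April 2019), B (12 September 2019), F (12 March 2020), A (25 July 2020), E (14 August 2020).
C is senior to F before the subordination, so the two trade places.

D, F, B, C, A, E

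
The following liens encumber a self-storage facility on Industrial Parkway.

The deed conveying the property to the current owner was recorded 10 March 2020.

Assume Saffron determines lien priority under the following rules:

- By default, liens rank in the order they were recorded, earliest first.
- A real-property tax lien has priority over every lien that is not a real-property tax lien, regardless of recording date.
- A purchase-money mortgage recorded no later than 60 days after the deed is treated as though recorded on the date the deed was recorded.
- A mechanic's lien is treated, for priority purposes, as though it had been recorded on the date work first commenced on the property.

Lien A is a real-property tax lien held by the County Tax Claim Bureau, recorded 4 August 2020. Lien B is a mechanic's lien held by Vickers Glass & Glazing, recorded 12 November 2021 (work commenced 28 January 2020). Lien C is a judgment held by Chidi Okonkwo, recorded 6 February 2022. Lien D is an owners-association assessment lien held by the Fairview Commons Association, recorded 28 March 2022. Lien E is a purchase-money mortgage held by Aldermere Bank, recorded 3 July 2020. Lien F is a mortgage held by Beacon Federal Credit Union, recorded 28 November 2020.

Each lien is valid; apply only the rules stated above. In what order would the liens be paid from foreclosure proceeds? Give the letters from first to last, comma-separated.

A, B, E, F, C, D

First, effective dates: B's effective date is 28 January 2020, when work began; E missed the 60-day window (115 days after the deed), so its recording date stands.
A is a real-property tax lien, so it outranks all other liens regardless of date.
Ordering the rest by effective date: B (28 January 2020), E (3 July 2020), F (28 November 2020), C (6 February 2022), D (28 March 2022).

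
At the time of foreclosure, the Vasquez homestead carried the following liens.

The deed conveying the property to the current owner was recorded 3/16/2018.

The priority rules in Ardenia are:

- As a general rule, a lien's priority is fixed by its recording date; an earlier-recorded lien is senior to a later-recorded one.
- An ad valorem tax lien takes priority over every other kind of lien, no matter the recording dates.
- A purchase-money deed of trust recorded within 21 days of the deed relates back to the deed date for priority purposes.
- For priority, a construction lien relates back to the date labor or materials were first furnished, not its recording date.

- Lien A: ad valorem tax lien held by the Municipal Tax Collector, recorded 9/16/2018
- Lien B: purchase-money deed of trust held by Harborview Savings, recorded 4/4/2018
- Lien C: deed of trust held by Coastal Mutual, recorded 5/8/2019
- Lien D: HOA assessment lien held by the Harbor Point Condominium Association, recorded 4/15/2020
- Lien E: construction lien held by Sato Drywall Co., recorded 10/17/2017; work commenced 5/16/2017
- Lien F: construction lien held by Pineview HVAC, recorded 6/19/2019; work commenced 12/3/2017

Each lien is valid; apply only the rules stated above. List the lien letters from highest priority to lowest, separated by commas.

A, E, F, B, C, D

Effective dates after the stated exceptions: B was recorded within the 21-day window, so its effective date is the deed date 3/16/2018; E is treated as recorded 5/16/2017, the work-commencement date; F relates back to 12/3/2017 (work commenced).
As an ad valorem tax lien, A is senior to every other lien.
The other liens, earliest effective date first: E (5/16/2017), F (12/3/2017), B (3/16/2018), C (5/8/2019), D (4/15/2020).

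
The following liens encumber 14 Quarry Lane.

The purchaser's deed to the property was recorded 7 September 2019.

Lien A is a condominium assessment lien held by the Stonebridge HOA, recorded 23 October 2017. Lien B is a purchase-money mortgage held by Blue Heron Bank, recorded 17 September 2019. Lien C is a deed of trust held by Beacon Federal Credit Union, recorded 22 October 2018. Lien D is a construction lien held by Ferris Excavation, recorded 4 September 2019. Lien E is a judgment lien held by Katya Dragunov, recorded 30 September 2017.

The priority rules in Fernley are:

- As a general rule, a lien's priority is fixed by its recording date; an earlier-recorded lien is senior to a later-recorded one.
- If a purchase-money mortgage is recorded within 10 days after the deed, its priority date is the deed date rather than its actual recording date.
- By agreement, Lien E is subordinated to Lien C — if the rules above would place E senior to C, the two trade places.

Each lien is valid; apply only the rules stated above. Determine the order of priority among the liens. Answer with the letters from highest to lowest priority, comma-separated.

Effective dates after the stated exceptions: B was recorded within the 10-day window, so its effective date is the deed date 7 September 2019.
Ordering by effective date: E (30 September 2017), A (23 October 2017), C (22 October 2018), D (4 September 2019), B (7 September 2019).
The subordination applies — E was senior to C — so E and C swap.

C, A, E, D, B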